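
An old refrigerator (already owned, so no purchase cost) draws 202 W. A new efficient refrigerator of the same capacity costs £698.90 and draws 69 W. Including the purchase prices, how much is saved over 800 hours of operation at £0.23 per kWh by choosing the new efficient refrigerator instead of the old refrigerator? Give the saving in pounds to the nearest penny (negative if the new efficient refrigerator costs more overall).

old refrigerator: £0.00 + (202/1000) kW × 800 h × £0.23 = £0.00 + £37.168 = £37.168
new efficient refrigerator: £698.90 + (69/1000) kW × 800 h × £0.23 = £698.90 + £12.696 = £711.596
Saving = £37.168 − £711.596 = −£674.428 → -£674.43

-£674.43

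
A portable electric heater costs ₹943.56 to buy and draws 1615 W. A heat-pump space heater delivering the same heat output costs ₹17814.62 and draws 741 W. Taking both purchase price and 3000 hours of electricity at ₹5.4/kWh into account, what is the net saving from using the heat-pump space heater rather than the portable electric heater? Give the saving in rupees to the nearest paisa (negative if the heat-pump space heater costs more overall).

portable electric heater: ₹943.56 + (1615/1000) kW × 3000 h × ₹5.4 = ₹943.56 + ₹26163 = ₹27106.56
heat-pump space heater: ₹17814.62 + (741/1000) kW × 3000 h × ₹5.4 = ₹17814.62 + ₹12004.2 = ₹29818.82
Saving = ₹27106.56 − ₹29818.82 = −₹2712.26

-₹2712.26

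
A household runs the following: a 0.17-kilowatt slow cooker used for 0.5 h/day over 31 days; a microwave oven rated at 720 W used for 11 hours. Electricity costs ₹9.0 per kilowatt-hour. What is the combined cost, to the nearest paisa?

₹95.00

slow cooker: Runtime = 0.5 h/day × 31 days = 15.5 h
slow cooker: 0.17 kW × 15.5 h = 2.635 kWh
microwave oven: 0.72 kW × 11 h = 7.92 kWh
Total energy = 10.555 kWh
Cost = 10.555 × ₹9.0 = ₹95.00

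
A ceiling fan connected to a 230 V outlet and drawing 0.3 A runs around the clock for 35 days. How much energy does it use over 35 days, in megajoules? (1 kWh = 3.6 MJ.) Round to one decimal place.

208.7 MJ

Power = 0.3 A × 230 V = 69 W = 0.069 kW
Runtime = 24 h × 35 = 840 h
Energy = 0.069 kW × 840 h = 57.96 kWh
= 57.96 × 3.6 MJ = 208.7 MJ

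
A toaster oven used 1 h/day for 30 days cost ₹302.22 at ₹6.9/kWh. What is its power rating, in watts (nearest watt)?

1460 W

Energy = ₹302.22 ÷ ₹6.9/kWh = 43.8 kWh
Runtime = 1 h/day × 30 days = 30 h
Power = 43.8 kWh ÷ 30 h = 1.46 kW = 1460 W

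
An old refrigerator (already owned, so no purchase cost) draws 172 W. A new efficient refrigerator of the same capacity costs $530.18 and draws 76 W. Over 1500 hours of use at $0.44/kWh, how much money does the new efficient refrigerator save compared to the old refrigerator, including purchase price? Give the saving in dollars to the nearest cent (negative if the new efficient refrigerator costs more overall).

old refrigerator: $0.00 + (172/1000) kW × 1500 h × $0.44 = $0.00 + $113.52 = $113.52
new efficient refrigerator: $530.18 + (76/1000) kW × 1500 h × $0.44 = $530.18 + $50.16 = $580.34
Saving = $113.52 − $580.34 = −$466.82

-$466.82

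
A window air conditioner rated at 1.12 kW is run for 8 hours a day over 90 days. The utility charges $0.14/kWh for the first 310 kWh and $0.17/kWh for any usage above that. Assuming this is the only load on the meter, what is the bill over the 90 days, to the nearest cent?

Runtime = 8 h/day × 90 days = 720 h
Energy = 1.12 kW × 720 h = 806.4 kWh
Tier 1 (0–310 kWh): 310 × $0.14 = $43.4
Above 310 kWh: 496.4 × $0.17 = $84.388
Bill = $127.79

$127.79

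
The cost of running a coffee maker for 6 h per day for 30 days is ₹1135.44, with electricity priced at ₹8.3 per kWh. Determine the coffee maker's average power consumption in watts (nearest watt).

Energy = ₹1135.44 ÷ ₹8.3/kWh = 136.8 kWh
Runtime = 6 h/day × 30 days = 180 h
Power = 136.8 kWh ÷ 180 h = 0.76 kW = 760 W

760 W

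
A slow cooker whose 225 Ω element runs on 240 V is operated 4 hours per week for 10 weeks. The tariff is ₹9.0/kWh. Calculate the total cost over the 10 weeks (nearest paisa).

₹92.16

Power = V²/R = 240²/225 = 256 W = 0.256 kW
Runtime = 4 h/week × 10 weeks = 40 h
Energy = 0.256 kW × 40 h = 10.24 kWh
Cost = 10.24 kWh × ₹9.0/kWh = ₹92.16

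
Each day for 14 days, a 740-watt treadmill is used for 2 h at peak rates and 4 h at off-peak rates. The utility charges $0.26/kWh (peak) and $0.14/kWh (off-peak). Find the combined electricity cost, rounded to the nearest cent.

$11.19

Peak energy = 0.74 kW × 2 h × 14 = 20.72 kWh
Off-peak energy = 0.74 kW × 4 h × 14 = 41.44 kWh
Cost = 20.72 × $0.26 + 41.44 × $0.14 = $5.3872 + $5.8016 = $11.19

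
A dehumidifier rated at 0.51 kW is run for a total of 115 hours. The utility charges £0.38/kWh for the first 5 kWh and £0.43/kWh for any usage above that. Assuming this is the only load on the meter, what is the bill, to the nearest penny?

£24.97

Energy = 0.51 kW × 115 h = 58.65 kWh
Tier 1 (0–5 kWh): 5 × £0.38 = £1.9
Above 5 kWh: 53.65 × £0.43 = £23.0695
Bill = £24.97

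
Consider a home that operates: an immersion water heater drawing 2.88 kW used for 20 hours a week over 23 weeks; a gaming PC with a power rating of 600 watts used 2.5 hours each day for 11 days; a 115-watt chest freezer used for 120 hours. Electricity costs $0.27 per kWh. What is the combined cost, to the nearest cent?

$365.88

immersion water heater: Runtime = 20 h/week × 23 weeks = 460 h
immersion water heater: 2.88 kW × 460 h = 1324.8 kWh
gaming PC: Runtime = 2.5 h/day × 11 days = 27.5 h
gaming PC: 0.6 kW × 27.5 h = 16.5 kWh
chest freezer: 0.115 kW × 120 h = 13.8 kWh
Total energy = 1355.1 kWh
Cost = 1355.1 × $0.27 = $365.88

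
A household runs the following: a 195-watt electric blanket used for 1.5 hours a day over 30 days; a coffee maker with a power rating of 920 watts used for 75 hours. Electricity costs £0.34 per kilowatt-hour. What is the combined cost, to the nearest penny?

electric blanket: Runtime = 1.5 h/day × 30 days = 45 h
electric blanket: 0.195 kW × 45 h = 8.775 kWh
coffee maker: 0.92 kW × 75 h = 69 kWh
Total energy = 77.775 kWh
Cost = 77.775 × £0.34 = £26.44

£26.44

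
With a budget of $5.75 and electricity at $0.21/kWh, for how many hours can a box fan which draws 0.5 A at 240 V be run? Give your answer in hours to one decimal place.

228.2 h

Power = 0.5 A × 240 V = 120 W = 0.12 kW
Energy available = $5.75 ÷ $0.21/kWh = 27.381 kWh
Hours = 27.381 kWh ÷ 0.12 kW = 228.2 h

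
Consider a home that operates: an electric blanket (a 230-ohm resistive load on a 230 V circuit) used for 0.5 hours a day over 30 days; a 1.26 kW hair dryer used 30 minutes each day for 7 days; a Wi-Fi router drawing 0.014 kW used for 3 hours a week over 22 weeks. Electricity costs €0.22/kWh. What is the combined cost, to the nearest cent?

electric blanket: Power = V²/R = 230²/230 = 230 W = 0.23 kW
electric blanket: Runtime = 0.5 h/day × 30 days = 15 h
electric blanket: 0.23 kW × 15 h = 3.45 kWh
hair dryer: Runtime = 30 min × 7 = 210 min = 3.5 h
hair dryer: 1.26 kW × 3.5 h = 4.41 kWh
Wi-Fi router: Runtime = 3 h/week × 22 weeks = 66 h
Wi-Fi router: 0.014 kW × 66 h = 0.924 kWh
Total energy = 8.784 kWh
Cost = 8.784 × €0.22 = €1.93

€1.93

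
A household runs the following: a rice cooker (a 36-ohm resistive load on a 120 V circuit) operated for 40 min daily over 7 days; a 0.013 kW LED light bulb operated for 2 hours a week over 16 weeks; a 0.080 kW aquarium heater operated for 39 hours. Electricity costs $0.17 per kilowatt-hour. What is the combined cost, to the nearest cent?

$0.92

rice cooker: Power = V²/R = 120²/36 = 400 W = 0.4 kW
rice cooker: Runtime = 40 min × 7 = 280 min = 4.666666… h
rice cooker: 0.4 kW × 4.666666… h = 1.866666… kWh
LED light bulb: Runtime = 2 h/week × 16 weeks = 32 h
LED light bulb: 0.013 kW × 32 h = 0.416 kWh
aquarium heater: 0.08 kW × 39 h = 3.12 kWh
Total energy = 5.402666… kWh
Cost = 5.402666… × $0.17 = $0.92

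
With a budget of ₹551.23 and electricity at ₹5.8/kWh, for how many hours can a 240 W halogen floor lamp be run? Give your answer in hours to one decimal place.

396.0 h

Energy available = ₹551.23 ÷ ₹5.8/kWh = 95.0397 kWh
Hours = 95.0397 kWh ÷ 0.24 kW = 396.0 h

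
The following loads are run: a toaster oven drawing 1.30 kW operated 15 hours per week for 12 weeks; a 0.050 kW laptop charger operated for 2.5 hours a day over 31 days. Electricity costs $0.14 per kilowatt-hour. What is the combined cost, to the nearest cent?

$33.30

toaster oven: Runtime = 15 h/week × 12 weeks = 180 h
toaster oven: 1.3 kW × 180 h = 234 kWh
laptop charger: Runtime = 2.5 h/day × 31 days = 77.5 h
laptop charger: 0.05 kW × 77.5 h = 3.875 kWh
Total energy = 237.875 kWh
Cost = 237.875 × $0.14 = $33.30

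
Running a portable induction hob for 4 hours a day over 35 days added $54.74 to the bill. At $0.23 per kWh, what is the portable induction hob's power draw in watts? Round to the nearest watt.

Energy = $54.74 ÷ $0.23/kWh = 238 kWh
Runtime = 4 h/day × 35 days = 140 h
Power = 238 kWh ÷ 140 h = 1.7 kW = 1700 W

1700 W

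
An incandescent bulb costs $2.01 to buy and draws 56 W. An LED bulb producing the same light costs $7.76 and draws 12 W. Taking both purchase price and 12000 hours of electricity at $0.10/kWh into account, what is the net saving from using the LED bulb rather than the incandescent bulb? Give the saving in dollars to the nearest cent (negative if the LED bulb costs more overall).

incandescent bulb: $2.01 + (56/1000) kW × 12000 h × $0.10 = $2.01 + $67.2 = $69.21
LED bulb: $7.76 + (12/1000) kW × 12000 h × $0.10 = $7.76 + $14.4 = $22.16
Saving = $69.21 − $22.16 = $47.05

$47.05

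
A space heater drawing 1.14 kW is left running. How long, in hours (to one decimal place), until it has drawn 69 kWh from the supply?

60.5 h

Hours = 69 kWh ÷ 1.14 kW = 60.5 h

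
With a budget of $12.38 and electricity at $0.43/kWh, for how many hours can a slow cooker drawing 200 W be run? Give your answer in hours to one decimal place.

144.0 h

Energy available = $12.38 ÷ $0.43/kWh = 28.7907 kWh
Hours = 28.7907 kWh ÷ 0.2 kW = 144.0 h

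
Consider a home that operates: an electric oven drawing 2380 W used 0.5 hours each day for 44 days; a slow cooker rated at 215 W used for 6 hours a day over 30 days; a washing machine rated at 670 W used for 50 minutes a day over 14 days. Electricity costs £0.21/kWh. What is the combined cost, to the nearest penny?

£20.76

electric oven: Runtime = 0.5 h/day × 44 days = 22 h
electric oven: 2.38 kW × 22 h = 52.36 kWh
slow cooker: Runtime = 6 h/day × 30 days = 180 h
slow cooker: 0.215 kW × 180 h = 38.7 kWh
washing machine: Runtime = 50 min × 14 = 700 min = 11.666666… h
washing machine: 0.67 kW × 11.666666… h = 7.816666… kWh
Total energy = 98.876666… kWh
Cost = 98.876666… × £0.21 = £20.76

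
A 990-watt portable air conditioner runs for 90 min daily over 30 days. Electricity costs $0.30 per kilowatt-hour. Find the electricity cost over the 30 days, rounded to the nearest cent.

Runtime = 90 min × 30 = 2700 min = 45 h
Energy = 0.99 kW × 45 h = 44.55 kWh
Cost = 44.55 kWh × $0.30/kWh = $13.37

$13.37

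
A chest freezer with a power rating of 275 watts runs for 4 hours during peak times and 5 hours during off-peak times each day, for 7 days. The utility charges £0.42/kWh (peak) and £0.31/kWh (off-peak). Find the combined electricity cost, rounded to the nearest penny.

£6.22

Peak energy = 0.275 kW × 4 h × 7 = 7.7 kWh
Off-peak energy = 0.275 kW × 5 h × 7 = 9.625 kWh
Cost = 7.7 × £0.42 + 9.625 × £0.31 = £3.234 + £2.98375 = £6.22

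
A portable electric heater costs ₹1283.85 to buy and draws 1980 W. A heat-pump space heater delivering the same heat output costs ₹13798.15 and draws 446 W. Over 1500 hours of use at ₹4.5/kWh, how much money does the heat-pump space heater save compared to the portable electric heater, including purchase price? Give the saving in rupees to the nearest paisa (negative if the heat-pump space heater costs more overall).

-₹2159.80

portable electric heater: ₹1283.85 + (1980/1000) kW × 1500 h × ₹4.5 = ₹1283.85 + ₹13365 = ₹14648.85
heat-pump space heater: ₹13798.15 + (446/1000) kW × 1500 h × ₹4.5 = ₹13798.15 + ₹3010.5 = ₹16808.65
Saving = ₹14648.85 − ₹16808.65 = −₹2159.8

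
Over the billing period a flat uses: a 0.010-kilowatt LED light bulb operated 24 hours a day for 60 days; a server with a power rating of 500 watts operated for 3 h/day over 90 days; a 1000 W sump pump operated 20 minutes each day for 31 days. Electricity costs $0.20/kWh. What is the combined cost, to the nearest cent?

LED light bulb: Runtime = 24 h × 60 = 1440 h
LED light bulb: 0.01 kW × 1440 h = 14.4 kWh
server: Runtime = 3 h/day × 90 days = 270 h
server: 0.5 kW × 270 h = 135 kWh
sump pump: Runtime = 20 min × 31 = 620 min = 10.333333… h
sump pump: 1 kW × 10.333333… h = 10.333333… kWh
Total energy = 159.733333… kWh
Cost = 159.733333… × $0.20 = $31.95

$31.95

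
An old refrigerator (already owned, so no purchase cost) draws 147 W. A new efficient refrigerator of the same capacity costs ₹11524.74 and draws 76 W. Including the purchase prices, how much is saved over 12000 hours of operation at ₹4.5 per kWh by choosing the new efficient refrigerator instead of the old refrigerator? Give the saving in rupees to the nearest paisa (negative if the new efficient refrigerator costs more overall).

-₹7690.74

old refrigerator: ₹0.00 + (147/1000) kW × 12000 h × ₹4.5 = ₹0.00 + ₹7938 = ₹7938
new efficient refrigerator: ₹11524.74 + (76/1000) kW × 12000 h × ₹4.5 = ₹11524.74 + ₹4104 = ₹15628.74
Saving = ₹7938 − ₹15628.74 = −₹7690.74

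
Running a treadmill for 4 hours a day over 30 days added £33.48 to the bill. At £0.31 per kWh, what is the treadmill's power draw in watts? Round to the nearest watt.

Energy = £33.48 ÷ £0.31/kWh = 108 kWh
Runtime = 4 h/day × 30 days = 120 h
Power = 108 kWh ÷ 120 h = 0.9 kW = 900 W

900 W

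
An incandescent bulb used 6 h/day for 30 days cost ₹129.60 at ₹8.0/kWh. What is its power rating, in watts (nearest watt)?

90 W

Energy = ₹129.60 ÷ ₹8.0/kWh = 16.2 kWh
Runtime = 6 h/day × 30 days = 180 h
Power = 16.2 kWh ÷ 180 h = 0.09 kW = 90 W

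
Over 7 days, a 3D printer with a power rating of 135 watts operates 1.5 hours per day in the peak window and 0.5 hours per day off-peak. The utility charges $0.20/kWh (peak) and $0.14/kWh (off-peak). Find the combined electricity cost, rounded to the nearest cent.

Peak energy = 0.135 kW × 1.5 h × 7 = 1.4175 kWh
Off-peak energy = 0.135 kW × 0.5 h × 7 = 0.4725 kWh
Cost = 1.4175 × $0.20 + 0.4725 × $0.14 = $0.2835 + $0.06615 = $0.35

$0.35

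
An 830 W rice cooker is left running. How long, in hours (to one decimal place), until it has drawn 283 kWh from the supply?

Hours = 283 kWh ÷ 0.83 kW = 341.0 h

341.0 h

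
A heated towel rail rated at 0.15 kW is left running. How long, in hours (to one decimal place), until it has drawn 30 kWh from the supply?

Hours = 30 kWh ÷ 0.15 kW = 200.0 h

200.0 h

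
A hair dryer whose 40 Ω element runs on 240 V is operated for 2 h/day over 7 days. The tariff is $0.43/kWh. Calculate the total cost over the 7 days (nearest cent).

$8.67

Power = V²/R = 240²/40 = 1440 W = 1.44 kW
Runtime = 2 h/day × 7 days = 14 h
Energy = 1.44 kW × 14 h = 20.16 kWh
Cost = 20.16 kWh × $0.43/kWh = $8.67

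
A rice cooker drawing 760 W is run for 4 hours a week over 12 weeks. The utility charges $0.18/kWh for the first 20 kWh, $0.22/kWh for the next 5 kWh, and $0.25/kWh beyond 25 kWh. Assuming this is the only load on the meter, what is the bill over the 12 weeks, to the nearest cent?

$7.57

Runtime = 4 h/week × 12 weeks = 48 h
Energy = 0.76 kW × 48 h = 36.48 kWh
Tier 1 (0–20 kWh): 20 × $0.18 = $3.6
Tier 2 (20–25 kWh): 5 × $0.22 = $1.1
Above 25 kWh: 11.48 × $0.25 = $2.87
Bill = $7.57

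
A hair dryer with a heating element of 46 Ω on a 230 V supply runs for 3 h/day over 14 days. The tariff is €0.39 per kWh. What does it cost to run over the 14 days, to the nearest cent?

Power = V²/R = 230²/46 = 1150 W = 1.15 kW
Runtime = 3 h/day × 14 days = 42 h
Energy = 1.15 kW × 42 h = 48.3 kWh
Cost = 48.3 kWh × €0.39/kWh = €18.84

€18.84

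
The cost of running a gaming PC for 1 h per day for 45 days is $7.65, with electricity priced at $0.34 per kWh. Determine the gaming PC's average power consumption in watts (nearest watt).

Energy = $7.65 ÷ $0.34/kWh = 22.5 kWh
Runtime = 1 h/day × 45 days = 45 h
Power = 22.5 kWh ÷ 45 h = 0.5 kW = 500 W

500 W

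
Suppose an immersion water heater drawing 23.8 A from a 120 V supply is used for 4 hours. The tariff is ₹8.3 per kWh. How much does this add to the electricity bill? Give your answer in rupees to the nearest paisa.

Power = 23.8 A × 120 V = 2856 W = 2.856 kW
Energy = 2.856 kW × 4 h = 11.424 kWh
Cost = 11.424 kWh × ₹8.3/kWh = ₹94.82

₹94.82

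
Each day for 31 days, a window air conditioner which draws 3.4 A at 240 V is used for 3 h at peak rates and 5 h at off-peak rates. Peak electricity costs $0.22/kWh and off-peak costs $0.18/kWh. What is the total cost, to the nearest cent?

Power = 3.4 A × 240 V = 816 W = 0.816 kW
Peak energy = 0.816 kW × 3 h × 31 = 75.888 kWh
Off-peak energy = 0.816 kW × 5 h × 31 = 126.48 kWh
Cost = 75.888 × $0.22 + 126.48 × $0.18 = $16.69536 + $22.7664 = $39.46

$39.46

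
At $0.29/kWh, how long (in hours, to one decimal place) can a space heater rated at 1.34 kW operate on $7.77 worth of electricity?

20.0 h

Energy available = $7.77 ÷ $0.29/kWh = 26.7931 kWh
Hours = 26.7931 kWh ÷ 1.34 kW = 20.0 h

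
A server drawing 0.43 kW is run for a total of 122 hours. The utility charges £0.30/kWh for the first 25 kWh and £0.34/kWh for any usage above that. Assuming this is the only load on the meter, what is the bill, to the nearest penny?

£16.84

Energy = 0.43 kW × 122 h = 52.46 kWh
Tier 1 (0–25 kWh): 25 × £0.30 = £7.5
Above 25 kWh: 27.46 × £0.34 = £9.3364
Bill = £16.84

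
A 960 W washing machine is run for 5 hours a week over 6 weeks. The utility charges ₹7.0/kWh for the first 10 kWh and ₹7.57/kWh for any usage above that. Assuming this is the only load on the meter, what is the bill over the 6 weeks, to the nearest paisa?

₹212.32

Runtime = 5 h/week × 6 weeks = 30 h
Energy = 0.96 kW × 30 h = 28.8 kWh
Tier 1 (0–10 kWh): 10 × ₹7.0 = ₹70
Above 10 kWh: 18.8 × ₹7.57 = ₹142.316
Bill = ₹212.32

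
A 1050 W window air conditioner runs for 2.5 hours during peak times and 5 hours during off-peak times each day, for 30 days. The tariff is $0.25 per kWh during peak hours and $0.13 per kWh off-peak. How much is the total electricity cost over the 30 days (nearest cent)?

Peak energy = 1.05 kW × 2.5 h × 30 = 78.75 kWh
Off-peak energy = 1.05 kW × 5 h × 30 = 157.5 kWh
Cost = 78.75 × $0.25 + 157.5 × $0.13 = $19.6875 + $20.475 = $40.16

$40.16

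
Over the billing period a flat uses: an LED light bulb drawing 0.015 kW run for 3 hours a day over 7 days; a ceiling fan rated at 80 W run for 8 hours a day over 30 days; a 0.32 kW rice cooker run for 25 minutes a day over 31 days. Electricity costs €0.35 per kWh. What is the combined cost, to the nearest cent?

€8.28

LED light bulb: Runtime = 3 h/day × 7 days = 21 h
LED light bulb: 0.015 kW × 21 h = 0.315 kWh
ceiling fan: Runtime = 8 h/day × 30 days = 240 h
ceiling fan: 0.08 kW × 240 h = 19.2 kWh
rice cooker: Runtime = 25 min × 31 = 775 min = 12.916666… h
rice cooker: 0.32 kW × 12.916666… h = 4.133333… kWh
Total energy = 23.648333… kWh
Cost = 23.648333… × €0.35 = €8.28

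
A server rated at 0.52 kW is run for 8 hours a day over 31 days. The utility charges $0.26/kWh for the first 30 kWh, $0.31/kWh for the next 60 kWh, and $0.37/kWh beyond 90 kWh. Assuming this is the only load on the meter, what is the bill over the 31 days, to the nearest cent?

Runtime = 8 h/day × 31 days = 248 h
Energy = 0.52 kW × 248 h = 128.96 kWh
Tier 1 (0–30 kWh): 30 × $0.26 = $7.8
Tier 2 (30–90 kWh): 60 × $0.31 = $18.6
Above 90 kWh: 38.96 × $0.37 = $14.4152
Bill = $40.82

$40.82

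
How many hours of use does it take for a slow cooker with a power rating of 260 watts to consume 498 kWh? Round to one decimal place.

Hours = 498 kWh ÷ 0.26 kW = 1915.4 h

1915.4 h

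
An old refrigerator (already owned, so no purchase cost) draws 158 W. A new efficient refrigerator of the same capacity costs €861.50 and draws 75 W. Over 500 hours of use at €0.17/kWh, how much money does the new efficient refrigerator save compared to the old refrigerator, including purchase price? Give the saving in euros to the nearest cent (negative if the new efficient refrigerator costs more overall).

-€854.45

old refrigerator: €0.00 + (158/1000) kW × 500 h × €0.17 = €0.00 + €13.43 = €13.43
new efficient refrigerator: €861.50 + (75/1000) kW × 500 h × €0.17 = €861.50 + €6.375 = €867.875
Saving = €13.43 − €867.875 = −€854.445 → -€854.45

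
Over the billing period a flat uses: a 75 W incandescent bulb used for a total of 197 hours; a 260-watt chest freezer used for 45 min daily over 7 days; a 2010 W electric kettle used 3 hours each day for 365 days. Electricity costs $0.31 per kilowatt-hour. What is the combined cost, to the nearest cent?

incandescent bulb: 0.075 kW × 197 h = 14.775 kWh
chest freezer: Runtime = 45 min × 7 = 315 min = 5.25 h
chest freezer: 0.26 kW × 5.25 h = 1.365 kWh
electric kettle: Runtime = 3 h/day × 365 days = 1095 h
electric kettle: 2.01 kW × 1095 h = 2200.95 kWh
Total energy = 2217.09 kWh
Cost = 2217.09 × $0.31 = $687.30

$687.30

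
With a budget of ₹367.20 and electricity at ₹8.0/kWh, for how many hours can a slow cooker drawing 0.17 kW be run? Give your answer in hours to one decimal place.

Energy available = ₹367.20 ÷ ₹8.0/kWh = 45.9 kWh
Hours = 45.9 kWh ÷ 0.17 kW = 270.0 h

270.0 h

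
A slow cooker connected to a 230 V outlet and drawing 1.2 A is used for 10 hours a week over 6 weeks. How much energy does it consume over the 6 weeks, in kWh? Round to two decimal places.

16.56 kWh

Power = 1.2 A × 230 V = 276 W = 0.276 kW
Runtime = 10 h/week × 6 weeks = 60 h
Energy = 0.276 kW × 60 h = 16.56 kWh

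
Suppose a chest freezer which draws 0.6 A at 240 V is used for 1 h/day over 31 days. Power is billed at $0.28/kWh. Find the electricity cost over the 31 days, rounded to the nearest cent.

Power = 0.6 A × 240 V = 144 W = 0.144 kW
Runtime = 1 h/day × 31 days = 31 h
Energy = 0.144 kW × 31 h = 4.464 kWh
Cost = 4.464 kWh × $0.28/kWh = $1.25

$1.25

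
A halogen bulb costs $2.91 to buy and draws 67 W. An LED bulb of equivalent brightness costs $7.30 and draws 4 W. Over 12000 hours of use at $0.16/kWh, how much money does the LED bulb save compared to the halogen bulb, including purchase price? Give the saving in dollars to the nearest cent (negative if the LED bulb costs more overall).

halogen bulb: $2.91 + (67/1000) kW × 12000 h × $0.16 = $2.91 + $128.64 = $131.55
LED bulb: $7.30 + (4/1000) kW × 12000 h × $0.16 = $7.30 + $7.68 = $14.98
Saving = $131.55 − $14.98 = $116.57

$116.57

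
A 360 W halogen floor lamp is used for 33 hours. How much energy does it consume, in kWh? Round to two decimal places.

Energy = 0.36 kW × 33 h = 11.88 kWh

11.88 kWh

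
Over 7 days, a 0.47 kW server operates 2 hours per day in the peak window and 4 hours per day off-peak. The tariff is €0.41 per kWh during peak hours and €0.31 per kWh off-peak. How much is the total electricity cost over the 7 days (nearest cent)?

€6.78

Peak energy = 0.47 kW × 2 h × 7 = 6.58 kWh
Off-peak energy = 0.47 kW × 4 h × 7 = 13.16 kWh
Cost = 6.58 × €0.41 + 13.16 × €0.31 = €2.6978 + €4.0796 = €6.78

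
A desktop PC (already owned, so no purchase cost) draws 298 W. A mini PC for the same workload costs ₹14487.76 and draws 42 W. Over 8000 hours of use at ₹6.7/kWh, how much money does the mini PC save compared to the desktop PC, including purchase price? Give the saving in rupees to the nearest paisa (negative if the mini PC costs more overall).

desktop PC: ₹0.00 + (298/1000) kW × 8000 h × ₹6.7 = ₹0.00 + ₹15972.8 = ₹15972.8
mini PC: ₹14487.76 + (42/1000) kW × 8000 h × ₹6.7 = ₹14487.76 + ₹2251.2 = ₹16738.96
Saving = ₹15972.8 − ₹16738.96 = −₹766.16

-₹766.16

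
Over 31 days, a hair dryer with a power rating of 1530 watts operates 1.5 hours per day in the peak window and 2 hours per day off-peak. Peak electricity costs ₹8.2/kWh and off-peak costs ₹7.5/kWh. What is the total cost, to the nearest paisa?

Peak energy = 1.53 kW × 1.5 h × 31 = 71.145 kWh
Off-peak energy = 1.53 kW × 2 h × 31 = 94.86 kWh
Cost = 71.145 × ₹8.2 + 94.86 × ₹7.5 = ₹583.389 + ₹711.45 = ₹1294.84

₹1294.84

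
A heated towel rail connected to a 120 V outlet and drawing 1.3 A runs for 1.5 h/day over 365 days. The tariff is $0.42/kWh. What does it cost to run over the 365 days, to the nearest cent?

$35.87

Power = 1.3 A × 120 V = 156 W = 0.156 kW
Runtime = 1.5 h/day × 365 days = 547.5 h
Energy = 0.156 kW × 547.5 h = 85.41 kWh
Cost = 85.41 kWh × $0.42/kWh = $35.87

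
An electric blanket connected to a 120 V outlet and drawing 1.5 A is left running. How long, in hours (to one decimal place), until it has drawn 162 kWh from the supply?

900.0 h

Power = 1.5 A × 120 V = 180 W = 0.18 kW
Hours = 162 kWh ÷ 0.18 kW = 900.0 h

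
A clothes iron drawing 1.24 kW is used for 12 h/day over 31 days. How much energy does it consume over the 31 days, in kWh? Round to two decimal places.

Runtime = 12 h/day × 31 days = 372 h
Energy = 1.24 kW × 372 h = 461.28 kWh

461.28 kWh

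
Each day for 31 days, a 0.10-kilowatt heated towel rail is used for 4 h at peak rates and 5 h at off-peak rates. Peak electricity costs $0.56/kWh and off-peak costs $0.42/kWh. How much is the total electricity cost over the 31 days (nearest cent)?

$13.45

Peak energy = 0.1 kW × 4 h × 31 = 12.4 kWh
Off-peak energy = 0.1 kW × 5 h × 31 = 15.5 kWh
Cost = 12.4 × $0.56 + 15.5 × $0.42 = $6.944 + $6.51 = $13.45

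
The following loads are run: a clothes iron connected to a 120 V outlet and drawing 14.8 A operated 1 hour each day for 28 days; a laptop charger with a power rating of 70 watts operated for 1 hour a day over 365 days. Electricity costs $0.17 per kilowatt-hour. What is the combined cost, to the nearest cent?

clothes iron: Power = 14.8 A × 120 V = 1776 W = 1.776 kW
clothes iron: Runtime = 1 h/day × 28 days = 28 h
clothes iron: 1.776 kW × 28 h = 49.728 kWh
laptop charger: Runtime = 1 h/day × 365 days = 365 h
laptop charger: 0.07 kW × 365 h = 25.55 kWh
Total energy = 75.278 kWh
Cost = 75.278 × $0.17 = $12.80

$12.80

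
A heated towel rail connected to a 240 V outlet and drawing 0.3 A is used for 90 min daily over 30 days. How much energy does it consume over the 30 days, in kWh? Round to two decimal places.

3.24 kWh

Power = 0.3 A × 240 V = 72 W = 0.072 kW
Runtime = 90 min × 30 = 2700 min = 45 h
Energy = 0.072 kW × 45 h = 3.24 kWh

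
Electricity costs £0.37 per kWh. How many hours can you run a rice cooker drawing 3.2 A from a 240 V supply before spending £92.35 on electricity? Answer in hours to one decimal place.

325.0 h

Power = 3.2 A × 240 V = 768 W = 0.768 kW
Energy available = £92.35 ÷ £0.37/kWh = 249.5946 kWh
Hours = 249.5946 kWh ÷ 0.768 kW = 325.0 h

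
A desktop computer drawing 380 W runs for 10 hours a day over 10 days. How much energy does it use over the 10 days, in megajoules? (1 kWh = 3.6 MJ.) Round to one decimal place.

136.8 MJ

Runtime = 10 h/day × 10 days = 100 h
Energy = 0.38 kW × 100 h = 38 kWh
= 38 × 3.6 MJ = 136.8 MJ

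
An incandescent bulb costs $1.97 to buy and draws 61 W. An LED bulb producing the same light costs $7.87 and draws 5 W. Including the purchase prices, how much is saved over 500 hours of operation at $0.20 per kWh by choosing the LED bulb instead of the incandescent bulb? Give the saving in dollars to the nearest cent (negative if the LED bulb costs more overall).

-$0.30

incandescent bulb: $1.97 + (61/1000) kW × 500 h × $0.20 = $1.97 + $6.1 = $8.07
LED bulb: $7.87 + (5/1000) kW × 500 h × $0.20 = $7.87 + $0.5 = $8.37
Saving = $8.07 − $8.37 = −$0.3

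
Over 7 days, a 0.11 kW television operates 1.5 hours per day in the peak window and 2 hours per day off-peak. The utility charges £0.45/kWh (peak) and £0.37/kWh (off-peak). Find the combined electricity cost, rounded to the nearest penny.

£1.09

Peak energy = 0.11 kW × 1.5 h × 7 = 1.155 kWh
Off-peak energy = 0.11 kW × 2 h × 7 = 1.54 kWh
Cost = 1.155 × £0.45 + 1.54 × £0.37 = £0.51975 + £0.5698 = £1.09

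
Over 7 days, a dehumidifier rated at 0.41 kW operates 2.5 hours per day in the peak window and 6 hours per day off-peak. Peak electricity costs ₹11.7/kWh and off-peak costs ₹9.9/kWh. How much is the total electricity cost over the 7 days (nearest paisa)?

₹254.43

Peak energy = 0.41 kW × 2.5 h × 7 = 7.175 kWh
Off-peak energy = 0.41 kW × 6 h × 7 = 17.22 kWh
Cost = 7.175 × ₹11.7 + 17.22 × ₹9.9 = ₹83.9475 + ₹170.478 = ₹254.43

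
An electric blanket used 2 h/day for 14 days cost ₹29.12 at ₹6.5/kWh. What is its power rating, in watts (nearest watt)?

160 W

Energy = ₹29.12 ÷ ₹6.5/kWh = 4.48 kWh
Runtime = 2 h/day × 14 days = 28 h
Power = 4.48 kWh ÷ 28 h = 0.16 kW = 160 W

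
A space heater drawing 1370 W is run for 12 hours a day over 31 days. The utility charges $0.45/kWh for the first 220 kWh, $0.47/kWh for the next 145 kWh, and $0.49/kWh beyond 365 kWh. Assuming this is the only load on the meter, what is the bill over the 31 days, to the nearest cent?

Runtime = 12 h/day × 31 days = 372 h
Energy = 1.37 kW × 372 h = 509.64 kWh
Tier 1 (0–220 kWh): 220 × $0.45 = $99
Tier 2 (220–365 kWh): 145 × $0.47 = $68.15
Above 365 kWh: 144.64 × $0.49 = $70.8736
Bill = $238.02

$238.02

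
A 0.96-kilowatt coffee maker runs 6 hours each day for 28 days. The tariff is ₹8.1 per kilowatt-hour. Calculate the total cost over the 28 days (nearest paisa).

₹1306.37

Runtime = 6 h/day × 28 days = 168 h
Energy = 0.96 kW × 168 h = 161.28 kWh
Cost = 161.28 kWh × ₹8.1/kWh = ₹1306.37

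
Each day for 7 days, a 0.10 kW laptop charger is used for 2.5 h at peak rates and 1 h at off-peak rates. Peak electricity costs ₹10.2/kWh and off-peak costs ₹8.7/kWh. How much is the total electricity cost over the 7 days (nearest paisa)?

₹23.94

Peak energy = 0.1 kW × 2.5 h × 7 = 1.75 kWh
Off-peak energy = 0.1 kW × 1 h × 7 = 0.7 kWh
Cost = 1.75 × ₹10.2 + 0.7 × ₹8.7 = ₹17.85 + ₹6.09 = ₹23.94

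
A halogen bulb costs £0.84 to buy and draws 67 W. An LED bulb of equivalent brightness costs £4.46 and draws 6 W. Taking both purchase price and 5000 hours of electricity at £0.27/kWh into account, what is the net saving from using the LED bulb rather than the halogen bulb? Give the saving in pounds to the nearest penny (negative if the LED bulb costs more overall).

halogen bulb: £0.84 + (67/1000) kW × 5000 h × £0.27 = £0.84 + £90.45 = £91.29
LED bulb: £4.46 + (6/1000) kW × 5000 h × £0.27 = £4.46 + £8.1 = £12.56
Saving = £91.29 − £12.56 = £78.73

£78.73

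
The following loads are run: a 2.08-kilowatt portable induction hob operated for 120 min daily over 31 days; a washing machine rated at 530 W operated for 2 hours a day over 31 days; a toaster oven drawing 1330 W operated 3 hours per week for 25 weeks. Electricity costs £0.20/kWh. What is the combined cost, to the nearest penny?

£52.31

portable induction hob: Runtime = 120 min × 31 = 3720 min = 62 h
portable induction hob: 2.08 kW × 62 h = 128.96 kWh
washing machine: Runtime = 2 h/day × 31 days = 62 h
washing machine: 0.53 kW × 62 h = 32.86 kWh
toaster oven: Runtime = 3 h/week × 25 weeks = 75 h
toaster oven: 1.33 kW × 75 h = 99.75 kWh
Total energy = 261.57 kWh
Cost = 261.57 × £0.20 = £52.31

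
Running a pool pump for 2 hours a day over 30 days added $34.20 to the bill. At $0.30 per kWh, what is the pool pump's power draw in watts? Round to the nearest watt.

1900 W

Energy = $34.20 ÷ $0.30/kWh = 114 kWh
Runtime = 2 h/day × 30 days = 60 h
Power = 114 kWh ÷ 60 h = 1.9 kW = 1900 W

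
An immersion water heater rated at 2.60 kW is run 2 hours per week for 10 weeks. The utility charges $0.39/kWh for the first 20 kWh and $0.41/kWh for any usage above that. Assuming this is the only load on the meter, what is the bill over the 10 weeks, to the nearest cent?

$20.92

Runtime = 2 h/week × 10 weeks = 20 h
Energy = 2.6 kW × 20 h = 52 kWh
Tier 1 (0–20 kWh): 20 × $0.39 = $7.8
Above 20 kWh: 32 × $0.41 = $13.12
Bill = $20.92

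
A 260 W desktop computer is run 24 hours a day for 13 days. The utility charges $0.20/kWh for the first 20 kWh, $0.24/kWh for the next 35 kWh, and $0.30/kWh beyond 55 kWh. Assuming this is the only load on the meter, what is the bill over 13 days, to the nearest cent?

$20.24

Runtime = 24 h × 13 = 312 h
Energy = 0.26 kW × 312 h = 81.12 kWh
Tier 1 (0–20 kWh): 20 × $0.20 = $4
Tier 2 (20–55 kWh): 35 × $0.24 = $8.4
Above 55 kWh: 26.12 × $0.30 = $7.836
Bill = $20.24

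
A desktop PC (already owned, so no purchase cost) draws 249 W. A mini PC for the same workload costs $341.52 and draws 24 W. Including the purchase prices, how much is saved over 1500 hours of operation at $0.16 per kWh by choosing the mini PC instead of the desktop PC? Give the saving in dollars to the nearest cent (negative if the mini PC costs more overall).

desktop PC: $0.00 + (249/1000) kW × 1500 h × $0.16 = $0.00 + $59.76 = $59.76
mini PC: $341.52 + (24/1000) kW × 1500 h × $0.16 = $341.52 + $5.76 = $347.28
Saving = $59.76 − $347.28 = −$287.52

-$287.52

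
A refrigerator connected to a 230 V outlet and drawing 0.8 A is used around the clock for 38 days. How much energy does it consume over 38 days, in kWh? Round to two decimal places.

Power = 0.8 A × 230 V = 184 W = 0.184 kW
Runtime = 24 h × 38 = 912 h
Energy = 0.184 kW × 912 h = 167.808 kWh ≈ 167.81 kWh

167.81 kWh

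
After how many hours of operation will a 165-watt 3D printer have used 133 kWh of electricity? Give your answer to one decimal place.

Hours = 133 kWh ÷ 0.165 kW = 806.1 h

806.1 h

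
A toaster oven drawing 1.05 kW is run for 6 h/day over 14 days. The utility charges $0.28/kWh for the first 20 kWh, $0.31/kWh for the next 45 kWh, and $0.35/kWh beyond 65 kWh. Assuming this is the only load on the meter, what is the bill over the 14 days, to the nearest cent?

Runtime = 6 h/day × 14 days = 84 h
Energy = 1.05 kW × 84 h = 88.2 kWh
Tier 1 (0–20 kWh): 20 × $0.28 = $5.6
Tier 2 (20–65 kWh): 45 × $0.31 = $13.95
Above 65 kWh: 23.2 × $0.35 = $8.12
Bill = $27.67

$27.67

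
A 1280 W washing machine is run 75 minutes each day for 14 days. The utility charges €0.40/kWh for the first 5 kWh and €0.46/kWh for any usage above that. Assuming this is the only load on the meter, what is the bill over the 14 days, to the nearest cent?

Runtime = 75 min × 14 = 1050 min = 17.5 h
Energy = 1.28 kW × 17.5 h = 22.4 kWh
Tier 1 (0–5 kWh): 5 × €0.40 = €2
Above 5 kWh: 17.4 × €0.46 = €8.004
Bill = €10.00

€10.00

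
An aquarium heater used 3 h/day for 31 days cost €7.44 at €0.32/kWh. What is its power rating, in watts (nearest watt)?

250 W

Energy = €7.44 ÷ €0.32/kWh = 23.25 kWh
Runtime = 3 h/day × 31 days = 93 h
Power = 23.25 kWh ÷ 93 h = 0.25 kW = 250 W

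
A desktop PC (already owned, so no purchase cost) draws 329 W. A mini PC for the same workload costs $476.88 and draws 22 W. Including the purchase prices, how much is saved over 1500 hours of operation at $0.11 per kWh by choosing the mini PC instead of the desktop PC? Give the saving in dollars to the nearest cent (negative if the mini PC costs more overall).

-$426.23

desktop PC: $0.00 + (329/1000) kW × 1500 h × $0.11 = $0.00 + $54.285 = $54.285
mini PC: $476.88 + (22/1000) kW × 1500 h × $0.11 = $476.88 + $3.63 = $480.51
Saving = $54.285 − $480.51 = −$426.225 → -$426.23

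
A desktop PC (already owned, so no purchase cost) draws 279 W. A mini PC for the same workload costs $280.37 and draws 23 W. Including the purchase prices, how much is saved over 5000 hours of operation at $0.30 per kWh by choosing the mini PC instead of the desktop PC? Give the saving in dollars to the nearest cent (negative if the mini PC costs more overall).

desktop PC: $0.00 + (279/1000) kW × 5000 h × $0.30 = $0.00 + $418.5 = $418.5
mini PC: $280.37 + (23/1000) kW × 5000 h × $0.30 = $280.37 + $34.5 = $314.87
Saving = $418.5 − $314.87 = $103.63

$103.63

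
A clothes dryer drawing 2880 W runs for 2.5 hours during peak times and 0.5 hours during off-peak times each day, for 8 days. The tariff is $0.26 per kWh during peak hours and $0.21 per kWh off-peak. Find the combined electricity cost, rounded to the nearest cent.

$17.40

Peak energy = 2.88 kW × 2.5 h × 8 = 57.6 kWh
Off-peak energy = 2.88 kW × 0.5 h × 8 = 11.52 kWh
Cost = 57.6 × $0.26 + 11.52 × $0.21 = $14.976 + $2.4192 = $17.40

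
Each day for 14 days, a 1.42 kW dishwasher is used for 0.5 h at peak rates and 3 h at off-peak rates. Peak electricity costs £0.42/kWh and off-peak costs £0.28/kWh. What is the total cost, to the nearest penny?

£20.87

Peak energy = 1.42 kW × 0.5 h × 14 = 9.94 kWh
Off-peak energy = 1.42 kW × 3 h × 14 = 59.64 kWh
Cost = 9.94 × £0.42 + 59.64 × £0.28 = £4.1748 + £16.6992 = £20.87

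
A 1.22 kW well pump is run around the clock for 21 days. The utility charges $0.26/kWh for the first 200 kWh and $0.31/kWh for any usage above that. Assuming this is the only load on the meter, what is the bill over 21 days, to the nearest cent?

$180.61

Runtime = 24 h × 21 = 504 h
Energy = 1.22 kW × 504 h = 614.88 kWh
Tier 1 (0–200 kWh): 200 × $0.26 = $52
Above 200 kWh: 414.88 × $0.31 = $128.6128
Bill = $180.61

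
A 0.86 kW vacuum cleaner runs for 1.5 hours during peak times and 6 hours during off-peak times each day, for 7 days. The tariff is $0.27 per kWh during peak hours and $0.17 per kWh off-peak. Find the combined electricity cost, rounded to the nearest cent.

$8.58

Peak energy = 0.86 kW × 1.5 h × 7 = 9.03 kWh
Off-peak energy = 0.86 kW × 6 h × 7 = 36.12 kWh
Cost = 9.03 × $0.27 + 36.12 × $0.17 = $2.4381 + $6.1404 = $8.58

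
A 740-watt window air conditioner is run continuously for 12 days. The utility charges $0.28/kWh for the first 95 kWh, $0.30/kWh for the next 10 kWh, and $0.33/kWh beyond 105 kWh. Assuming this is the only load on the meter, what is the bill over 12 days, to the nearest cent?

$65.28

Runtime = 24 h × 12 = 288 h
Energy = 0.74 kW × 288 h = 213.12 kWh
Tier 1 (0–95 kWh): 95 × $0.28 = $26.6
Tier 2 (95–105 kWh): 10 × $0.30 = $3
Above 105 kWh: 108.12 × $0.33 = $35.6796
Bill = $65.28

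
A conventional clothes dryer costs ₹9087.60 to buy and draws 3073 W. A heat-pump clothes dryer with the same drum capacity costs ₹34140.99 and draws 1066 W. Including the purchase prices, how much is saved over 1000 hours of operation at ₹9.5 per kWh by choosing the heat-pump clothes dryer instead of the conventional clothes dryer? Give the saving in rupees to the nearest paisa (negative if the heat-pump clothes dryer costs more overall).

-₹5986.89

conventional clothes dryer: ₹9087.60 + (3073/1000) kW × 1000 h × ₹9.5 = ₹9087.60 + ₹29193.5 = ₹38281.1
heat-pump clothes dryer: ₹34140.99 + (1066/1000) kW × 1000 h × ₹9.5 = ₹34140.99 + ₹10127 = ₹44267.99
Saving = ₹38281.1 − ₹44267.99 = −₹5986.89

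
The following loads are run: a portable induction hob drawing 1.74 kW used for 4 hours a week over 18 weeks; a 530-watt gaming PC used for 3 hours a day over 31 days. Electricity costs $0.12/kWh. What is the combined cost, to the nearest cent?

portable induction hob: Runtime = 4 h/week × 18 weeks = 72 h
portable induction hob: 1.74 kW × 72 h = 125.28 kWh
gaming PC: Runtime = 3 h/day × 31 days = 93 h
gaming PC: 0.53 kW × 93 h = 49.29 kWh
Total energy = 174.57 kWh
Cost = 174.57 × $0.12 = $20.95

$20.95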